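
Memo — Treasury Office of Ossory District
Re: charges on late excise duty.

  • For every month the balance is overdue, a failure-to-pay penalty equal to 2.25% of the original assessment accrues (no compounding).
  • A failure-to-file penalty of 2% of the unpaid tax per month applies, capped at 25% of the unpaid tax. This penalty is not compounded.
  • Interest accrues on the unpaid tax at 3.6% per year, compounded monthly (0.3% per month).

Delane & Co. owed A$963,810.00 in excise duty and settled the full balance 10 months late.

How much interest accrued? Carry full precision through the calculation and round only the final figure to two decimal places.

A$29,307.78

Interest: A$963,810.00 × ((1 + 0.003)^10 − 1) = A$963,810.00 × 0.0304083… = A$29,307.7822…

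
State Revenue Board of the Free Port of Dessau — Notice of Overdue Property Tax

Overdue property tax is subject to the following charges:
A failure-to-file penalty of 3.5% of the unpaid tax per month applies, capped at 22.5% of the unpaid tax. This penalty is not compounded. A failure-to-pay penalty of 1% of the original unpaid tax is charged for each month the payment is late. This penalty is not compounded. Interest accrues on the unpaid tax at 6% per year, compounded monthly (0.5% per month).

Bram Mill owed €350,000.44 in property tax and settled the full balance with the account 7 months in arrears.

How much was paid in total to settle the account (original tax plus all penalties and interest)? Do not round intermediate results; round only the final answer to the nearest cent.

€465,685.87

Failure-to-file: 7 × 3.5% × €350,000.44 = €85,750.11…, capped at 22.5% × €350,000.44 = €78,750.10…
Failure-to-pay penalty = 1% × €350,000.44 × 7 mo = €24,500.03…
Interest: €350,000.44 × ((1 + 0.005)^7 − 1) = €350,000.44 × 0.0355294… = €12,435.3046…
Total = €350,000.44 + €103,250.1298 + €12,435.3046… = €465,685.87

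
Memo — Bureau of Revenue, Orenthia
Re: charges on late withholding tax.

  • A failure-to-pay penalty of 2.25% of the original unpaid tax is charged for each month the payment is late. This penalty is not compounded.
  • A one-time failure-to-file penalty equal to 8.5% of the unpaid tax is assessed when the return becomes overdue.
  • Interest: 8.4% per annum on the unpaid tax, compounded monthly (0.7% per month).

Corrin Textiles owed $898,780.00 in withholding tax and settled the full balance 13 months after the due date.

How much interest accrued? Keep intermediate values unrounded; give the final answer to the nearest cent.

$85,313.85

Interest: $898,780.00 × ((1 + 0.007)^13 − 1) = $898,780.00 × 0.0949218… = $85,313.8483…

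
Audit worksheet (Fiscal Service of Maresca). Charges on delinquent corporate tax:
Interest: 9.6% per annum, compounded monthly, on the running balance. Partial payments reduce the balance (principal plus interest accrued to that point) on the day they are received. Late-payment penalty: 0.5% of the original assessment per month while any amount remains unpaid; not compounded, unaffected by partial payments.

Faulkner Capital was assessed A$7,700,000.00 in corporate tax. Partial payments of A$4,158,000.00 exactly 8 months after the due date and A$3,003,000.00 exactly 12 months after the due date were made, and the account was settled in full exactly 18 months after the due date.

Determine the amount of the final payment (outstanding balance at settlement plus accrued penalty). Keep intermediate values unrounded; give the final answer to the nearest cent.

A$1,927,582.17

Monthly rate = 9.6% ÷ 12 = 0.8%
Balance at month 8: A$7,700,000.0000 × (1 + 0.008)^8 = A$8,206,821.3963…
After A$4,158,000.00 payment: A$8,206,821.3963… − A$4,158,000.00 = A$4,048,821.3963…
Balance at month 12: A$4,048,821.3963… × (1 + 0.008)^4 = A$4,179,946.7370…
After A$3,003,000.00 payment: A$4,179,946.7370… − A$3,003,000.00 = A$1,176,946.7370…
Balance at month 18: A$1,176,946.7370… × (1 + 0.008)^6 = A$1,234,582.1737…
Penalty: 18 × 0.5% × A$7,700,000.00 = A$693,000.00
Final settlement = outstanding balance + penalty = A$1,234,582.1737… + A$693,000.00 = A$1,927,582.17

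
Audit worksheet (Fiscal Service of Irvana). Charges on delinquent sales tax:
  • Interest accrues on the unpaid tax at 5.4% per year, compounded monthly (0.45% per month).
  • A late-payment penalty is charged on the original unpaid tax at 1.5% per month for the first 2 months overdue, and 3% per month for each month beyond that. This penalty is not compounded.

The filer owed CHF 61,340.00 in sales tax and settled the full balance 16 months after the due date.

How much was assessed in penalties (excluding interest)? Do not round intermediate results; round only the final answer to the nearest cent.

Penalty, months 1–2: 2 × 1.5% × CHF 61,340.00 = CHF 1,840.20
Penalty, months 3–16: 14 × 3% × CHF 61,340.00 = CHF 25,762.80
Total penalty = CHF 1,840.20 + CHF 25,762.80 = CHF 27,603.00

CHF 27,603.00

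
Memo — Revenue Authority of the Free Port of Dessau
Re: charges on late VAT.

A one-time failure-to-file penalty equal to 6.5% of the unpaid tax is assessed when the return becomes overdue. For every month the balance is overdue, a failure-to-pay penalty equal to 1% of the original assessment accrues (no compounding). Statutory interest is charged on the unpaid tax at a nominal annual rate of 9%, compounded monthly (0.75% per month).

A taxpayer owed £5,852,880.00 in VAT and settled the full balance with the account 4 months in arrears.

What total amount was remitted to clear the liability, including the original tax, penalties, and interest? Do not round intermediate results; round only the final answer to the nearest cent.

£6,645,004.04

Failure-to-file penalty: 6.5% × £5,852,880.00 = £380,437.20
Failure-to-pay penalty: 4 × 1% × £5,852,880.00 = £234,115.20
Interest: £5,852,880.00 × ((1 + 0.0075)^4 − 1) = £5,852,880.00 × 0.0303392… = £177,571.6423…
Total = £5,852,880.00 + £614,552.4000 + £177,571.6423… = £6,645,004.04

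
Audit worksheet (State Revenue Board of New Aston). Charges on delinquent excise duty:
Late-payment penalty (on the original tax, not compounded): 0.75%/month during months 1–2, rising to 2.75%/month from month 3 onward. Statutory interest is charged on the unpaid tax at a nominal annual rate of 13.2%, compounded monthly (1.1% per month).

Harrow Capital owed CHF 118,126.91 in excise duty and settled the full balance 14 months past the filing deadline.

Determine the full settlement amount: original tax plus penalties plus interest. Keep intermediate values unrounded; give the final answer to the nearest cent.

Penalty, months 1–2: 2 × 0.75% × CHF 118,126.91 = CHF 1,771.90…
Penalty, months 3–14: 12 × 2.75% × CHF 118,126.91 = CHF 38,981.88…
Interest: CHF 118,126.91 × ((1 + 0.011)^14 − 1) = CHF 118,126.91 × 0.1655105… = CHF 19,551.2401…
Total = CHF 118,126.91 + CHF 40,753.7840… + CHF 19,551.2401… = CHF 178,431.93

CHF 178,431.93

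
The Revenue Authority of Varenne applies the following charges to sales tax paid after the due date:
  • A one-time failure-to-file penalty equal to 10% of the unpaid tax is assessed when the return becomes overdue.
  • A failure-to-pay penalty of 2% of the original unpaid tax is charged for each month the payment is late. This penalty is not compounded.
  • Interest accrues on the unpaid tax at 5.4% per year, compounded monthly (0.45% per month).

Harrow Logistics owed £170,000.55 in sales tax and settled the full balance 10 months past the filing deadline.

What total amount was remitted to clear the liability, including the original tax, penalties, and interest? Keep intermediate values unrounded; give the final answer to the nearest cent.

£228,807.53

Failure-to-file penalty: 10% × £170,000.55 = £17,000.06…
Failure-to-pay penalty = 2% × £170,000.55 × 10 mo = £34,000.11
Interest: £170,000.55 × ((1 + 0.0045)^10 − 1) = £170,000.55 × 0.0459223… = £7,806.8114…
Total = £170,000.55 + £51,000.1650 + £7,806.8114… = £228,807.53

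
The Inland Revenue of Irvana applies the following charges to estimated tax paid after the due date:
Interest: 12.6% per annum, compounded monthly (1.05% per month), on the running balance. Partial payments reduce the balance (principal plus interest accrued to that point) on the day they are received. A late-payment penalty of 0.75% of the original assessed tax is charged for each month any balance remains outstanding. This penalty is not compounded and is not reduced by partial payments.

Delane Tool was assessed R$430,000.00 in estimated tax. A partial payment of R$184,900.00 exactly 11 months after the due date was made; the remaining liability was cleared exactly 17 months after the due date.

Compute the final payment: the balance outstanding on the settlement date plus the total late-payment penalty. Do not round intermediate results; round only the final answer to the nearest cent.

R$371,519.90

Balance at month 11: R$430,000.0000 × (1 + 0.0105)^11 = R$482,356.2964…
After R$184,900.00 payment: R$482,356.2964… − R$184,900.00 = R$297,456.2964…
Balance at month 17: R$297,456.2964… × (1 + 0.0105)^6 = R$316,694.9028…
Penalty: 17 × 0.75% × R$430,000.00 = R$54,825.00
Final settlement = outstanding balance + penalty = R$316,694.9028… + R$54,825.00 = R$371,519.90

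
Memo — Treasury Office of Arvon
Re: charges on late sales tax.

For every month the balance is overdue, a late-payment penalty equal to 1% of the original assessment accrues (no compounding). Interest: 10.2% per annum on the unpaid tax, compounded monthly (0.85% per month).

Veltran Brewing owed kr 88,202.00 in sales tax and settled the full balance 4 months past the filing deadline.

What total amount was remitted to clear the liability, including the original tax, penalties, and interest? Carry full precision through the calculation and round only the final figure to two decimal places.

kr 94,767.40

Late-payment penalty = 1% × kr 88,202.00 × 4 mo = kr 3,528.08
Interest: kr 88,202.00 × ((1 + 0.0085)^4 − 1) = kr 88,202.00 × 0.0344360… = kr 3,037.3207…
Total = kr 88,202.00 + kr 3,528.0800 + kr 3,037.3207… = kr 94,767.40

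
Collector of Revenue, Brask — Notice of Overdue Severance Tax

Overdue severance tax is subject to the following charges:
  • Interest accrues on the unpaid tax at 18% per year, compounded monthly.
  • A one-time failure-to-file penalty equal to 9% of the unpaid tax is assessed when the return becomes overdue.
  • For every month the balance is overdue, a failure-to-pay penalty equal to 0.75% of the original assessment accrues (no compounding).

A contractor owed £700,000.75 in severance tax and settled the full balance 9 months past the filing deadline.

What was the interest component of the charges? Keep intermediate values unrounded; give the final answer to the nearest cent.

£100,373.09

Interest (18%/yr ÷ 12 = 1.5%/month): £700,000.75 × ((1 + 0.015)^9 − 1) = £100,373.0903…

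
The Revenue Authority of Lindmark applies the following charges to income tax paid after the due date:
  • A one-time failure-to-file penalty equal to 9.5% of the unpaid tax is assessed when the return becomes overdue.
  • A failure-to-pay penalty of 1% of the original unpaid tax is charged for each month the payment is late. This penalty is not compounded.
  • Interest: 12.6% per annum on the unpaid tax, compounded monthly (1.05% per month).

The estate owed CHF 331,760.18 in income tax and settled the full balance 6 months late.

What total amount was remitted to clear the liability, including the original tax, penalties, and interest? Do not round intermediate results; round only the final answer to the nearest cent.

Failure-to-file penalty: 9.5% × CHF 331,760.18 = CHF 31,517.22…
Failure-to-pay penalty = 1% × CHF 331,760.18 × 6 mo = CHF 19,905.61…
Interest: CHF 331,760.18 × ((1 + 0.0105)^6 − 1) = CHF 331,760.18 × 0.0646771… = CHF 21,457.2816…
Total = CHF 331,760.18 + CHF 51,422.8279 + CHF 21,457.2816… = CHF 404,640.29

CHF 404,640.29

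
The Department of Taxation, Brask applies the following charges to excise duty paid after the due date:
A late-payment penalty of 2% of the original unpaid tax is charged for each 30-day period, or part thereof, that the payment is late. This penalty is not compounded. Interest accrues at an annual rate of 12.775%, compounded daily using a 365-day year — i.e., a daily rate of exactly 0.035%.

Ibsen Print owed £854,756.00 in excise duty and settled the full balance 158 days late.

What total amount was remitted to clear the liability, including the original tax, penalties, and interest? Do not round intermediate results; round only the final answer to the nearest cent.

£1,005,917.38

Penalty periods: ⌈158/30⌉ = 6; penalty = 6 × 2% × £854,756.00 = £102,570.72
Interest: £854,756.00 × ((1 + 0.00035)^158 − 1) = £854,756.00 × 0.05684740… = £48,590.6555…
Total = £854,756.00 + £102,570.7200 + £48,590.6555… = £1,005,917.38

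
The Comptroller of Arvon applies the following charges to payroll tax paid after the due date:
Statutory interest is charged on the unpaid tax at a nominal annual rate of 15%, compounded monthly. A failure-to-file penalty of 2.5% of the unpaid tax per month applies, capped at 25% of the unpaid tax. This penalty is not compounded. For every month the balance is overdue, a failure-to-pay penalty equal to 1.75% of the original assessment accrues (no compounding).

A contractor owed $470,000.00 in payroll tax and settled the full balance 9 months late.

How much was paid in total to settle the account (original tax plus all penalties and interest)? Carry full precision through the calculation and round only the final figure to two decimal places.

Failure-to-file: 9 × 2.5% × $470,000.00 = $105,750.00 (under the 25% cap)
Failure-to-pay penalty = 1.75% × $470,000.00 × 9 mo = $74,025.00
Interest (15%/yr ÷ 12 = 1.25%/month): $470,000.00 × ((1 + 0.0125)^9 − 1) = $55,597.3234…
Total = $470,000.00 + $179,775.0000 + $55,597.3234… = $705,372.32

$705,372.32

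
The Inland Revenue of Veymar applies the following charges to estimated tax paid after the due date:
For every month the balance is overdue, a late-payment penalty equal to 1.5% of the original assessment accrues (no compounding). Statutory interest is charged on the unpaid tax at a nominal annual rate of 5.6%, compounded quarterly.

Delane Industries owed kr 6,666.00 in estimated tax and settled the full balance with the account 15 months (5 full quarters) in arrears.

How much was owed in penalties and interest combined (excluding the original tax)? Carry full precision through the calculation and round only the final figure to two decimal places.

Late-payment penalty: 15 × 1.5% × kr 6,666.00 = kr 1,499.85
Interest (5.6%/yr ÷ 4 = 1.4%/quarter): kr 6,666.00 × ((1 + 0.014)^5 − 1) = kr 479.8696…
Penalties + interest = kr 1,499.8500 + kr 479.8696… = kr 1,979.72

kr 1,979.72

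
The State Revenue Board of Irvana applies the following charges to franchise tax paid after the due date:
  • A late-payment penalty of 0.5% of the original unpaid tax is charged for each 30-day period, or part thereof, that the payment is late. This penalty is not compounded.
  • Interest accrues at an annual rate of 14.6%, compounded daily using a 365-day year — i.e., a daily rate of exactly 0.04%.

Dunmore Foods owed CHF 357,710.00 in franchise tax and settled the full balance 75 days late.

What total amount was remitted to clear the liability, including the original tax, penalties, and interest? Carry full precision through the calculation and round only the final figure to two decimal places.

Penalty periods: ⌈75/30⌉ = 3; penalty = 3 × 0.5% × CHF 357,710.00 = CHF 5,365.65
Interest: CHF 357,710.00 × ((1 + 0.0004)^75 − 1) = CHF 357,710.00 × 0.03044835… = CHF 10,891.6803…
Total = CHF 357,710.00 + CHF 5,365.6500 + CHF 10,891.6803… = CHF 373,967.33

CHF 373,967.33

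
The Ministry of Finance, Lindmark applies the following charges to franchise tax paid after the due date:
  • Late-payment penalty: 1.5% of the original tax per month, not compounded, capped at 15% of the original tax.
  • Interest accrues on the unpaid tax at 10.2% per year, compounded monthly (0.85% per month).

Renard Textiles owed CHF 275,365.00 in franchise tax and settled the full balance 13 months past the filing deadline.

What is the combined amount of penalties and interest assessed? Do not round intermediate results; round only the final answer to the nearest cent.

CHF 73,333.81

Penalty (uncapped): 13 × 1.5% × CHF 275,365.00 = CHF 53,696.18…; cap = 15% × CHF 275,365.00 = CHF 41,304.75 → penalty = CHF 41,304.75
Interest: CHF 275,365.00 × ((1 + 0.0085)^13 − 1) = CHF 275,365.00 × 0.1163149… = CHF 32,029.0607…
Penalties + interest = CHF 41,304.7500 + CHF 32,029.0607… = CHF 73,333.81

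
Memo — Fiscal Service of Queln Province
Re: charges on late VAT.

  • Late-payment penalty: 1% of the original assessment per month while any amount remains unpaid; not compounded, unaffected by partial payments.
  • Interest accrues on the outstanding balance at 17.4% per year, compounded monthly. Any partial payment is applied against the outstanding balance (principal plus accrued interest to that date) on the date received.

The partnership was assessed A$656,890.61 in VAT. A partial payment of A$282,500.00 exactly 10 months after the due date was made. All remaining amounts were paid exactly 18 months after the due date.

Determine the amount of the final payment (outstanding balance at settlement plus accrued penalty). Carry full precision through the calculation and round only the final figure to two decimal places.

Monthly rate = 17.4% ÷ 12 = 1.45%
Balance at month 10: A$656,890.6100 × (1 + 0.0145)^10 = A$758,601.2737…
After A$282,500.00 payment: A$758,601.2737… − A$282,500.00 = A$476,101.2737…
Balance at month 18: A$476,101.2737… × (1 + 0.0145)^8 = A$534,214.6015…
Penalty: 18 × 1% × A$656,890.61 = A$118,240.31…
Final settlement = outstanding balance + penalty = A$534,214.6015… + A$118,240.31… = A$652,454.91

A$652,454.91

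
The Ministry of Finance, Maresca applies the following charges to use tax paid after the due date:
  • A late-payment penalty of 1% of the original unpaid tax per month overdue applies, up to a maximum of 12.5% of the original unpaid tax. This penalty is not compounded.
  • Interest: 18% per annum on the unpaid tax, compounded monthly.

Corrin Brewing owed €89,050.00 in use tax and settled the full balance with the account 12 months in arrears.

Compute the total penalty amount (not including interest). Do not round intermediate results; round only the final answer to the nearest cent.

€10,686.00

Penalty: 12 × 1% × €89,050.00 = €10,686.00 (below the 12.5% cap of €11,131.25)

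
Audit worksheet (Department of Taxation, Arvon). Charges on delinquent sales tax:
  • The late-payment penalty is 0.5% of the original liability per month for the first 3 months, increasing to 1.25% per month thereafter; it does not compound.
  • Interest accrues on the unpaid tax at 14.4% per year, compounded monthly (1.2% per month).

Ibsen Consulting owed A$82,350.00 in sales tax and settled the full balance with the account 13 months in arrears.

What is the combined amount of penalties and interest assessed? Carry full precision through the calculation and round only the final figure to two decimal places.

A$25,342.50

Penalty, months 1–3: 3 × 0.5% × A$82,350.00 = A$1,235.25
Penalty, months 4–13: 10 × 1.25% × A$82,350.00 = A$10,293.75
Interest: A$82,350.00 × ((1 + 0.012)^13 − 1) = A$82,350.00 × 0.1677414… = A$13,813.5010…
Penalties + interest = A$11,529.0000 + A$13,813.5010… = A$25,342.50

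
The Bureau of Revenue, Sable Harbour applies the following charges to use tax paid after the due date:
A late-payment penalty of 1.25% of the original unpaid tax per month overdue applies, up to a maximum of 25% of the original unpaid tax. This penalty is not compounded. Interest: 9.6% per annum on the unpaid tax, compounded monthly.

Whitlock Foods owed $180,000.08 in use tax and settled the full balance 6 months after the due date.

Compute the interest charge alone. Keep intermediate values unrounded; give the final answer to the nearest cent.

Interest (9.6%/yr ÷ 12 = 0.8%/month): $180,000.08 × ((1 + 0.008)^6 − 1) = $8,814.6582…

$8,814.66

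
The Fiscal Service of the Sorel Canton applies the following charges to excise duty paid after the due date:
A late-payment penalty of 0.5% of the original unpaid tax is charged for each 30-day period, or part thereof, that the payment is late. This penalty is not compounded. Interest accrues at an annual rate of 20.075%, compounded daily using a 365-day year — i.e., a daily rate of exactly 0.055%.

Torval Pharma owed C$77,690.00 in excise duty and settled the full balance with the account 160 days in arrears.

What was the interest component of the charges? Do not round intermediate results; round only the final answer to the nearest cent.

C$7,144.50

Interest: C$77,690.00 × ((1 + 0.00055)^160 − 1) = C$77,690.00 × 0.09196171… = C$7,144.5049…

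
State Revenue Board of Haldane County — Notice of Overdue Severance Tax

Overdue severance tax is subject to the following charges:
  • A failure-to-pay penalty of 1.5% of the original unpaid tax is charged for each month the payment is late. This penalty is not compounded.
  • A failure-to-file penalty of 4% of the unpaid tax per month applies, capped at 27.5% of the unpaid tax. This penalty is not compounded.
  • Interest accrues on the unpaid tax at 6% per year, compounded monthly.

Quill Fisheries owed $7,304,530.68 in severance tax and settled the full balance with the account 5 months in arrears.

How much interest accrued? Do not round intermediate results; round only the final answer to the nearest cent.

$184,448.55

Interest (6%/yr ÷ 12 = 0.5%/month): $7,304,530.68 × ((1 + 0.005)^5 − 1) = $184,448.5532…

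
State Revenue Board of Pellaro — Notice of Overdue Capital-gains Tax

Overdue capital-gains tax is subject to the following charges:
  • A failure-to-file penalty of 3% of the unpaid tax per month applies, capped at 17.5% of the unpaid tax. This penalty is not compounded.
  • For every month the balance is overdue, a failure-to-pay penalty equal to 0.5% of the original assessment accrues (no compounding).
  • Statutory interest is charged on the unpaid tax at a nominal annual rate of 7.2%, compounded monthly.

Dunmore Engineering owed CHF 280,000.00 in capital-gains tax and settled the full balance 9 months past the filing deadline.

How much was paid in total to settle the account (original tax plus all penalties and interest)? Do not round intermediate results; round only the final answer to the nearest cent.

CHF 357,088.01

Failure-to-file: 9 × 3% × CHF 280,000.00 = CHF 75,600.00, capped at 17.5% × CHF 280,000.00 = CHF 49,000.00
Failure-to-pay penalty = 0.5% × CHF 280,000.00 × 9 mo = CHF 12,600.00
Interest (7.2%/yr ÷ 12 = 0.6%/month): CHF 280,000.00 × ((1 + 0.006)^9 − 1) = CHF 15,488.0063…
Total = CHF 280,000.00 + CHF 61,600.0000 + CHF 15,488.0063… = CHF 357,088.01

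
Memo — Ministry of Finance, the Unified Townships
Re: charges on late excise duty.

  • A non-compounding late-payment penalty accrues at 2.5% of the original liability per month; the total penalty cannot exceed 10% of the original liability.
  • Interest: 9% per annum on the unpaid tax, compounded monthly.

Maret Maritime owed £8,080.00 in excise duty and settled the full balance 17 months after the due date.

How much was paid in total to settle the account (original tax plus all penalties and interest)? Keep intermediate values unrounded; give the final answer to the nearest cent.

Penalty (uncapped): 17 × 2.5% × £8,080.00 = £3,434.00; cap = 10% × £8,080.00 = £808.00 → penalty = £808.00
Interest (9%/yr ÷ 12 = 0.75%/month): £8,080.00 × ((1 + 0.0075)^17 − 1) = £1,094.3920…
Total = £8,080.00 + £808.0000 + £1,094.3920… = £9,982.39

£9,982.39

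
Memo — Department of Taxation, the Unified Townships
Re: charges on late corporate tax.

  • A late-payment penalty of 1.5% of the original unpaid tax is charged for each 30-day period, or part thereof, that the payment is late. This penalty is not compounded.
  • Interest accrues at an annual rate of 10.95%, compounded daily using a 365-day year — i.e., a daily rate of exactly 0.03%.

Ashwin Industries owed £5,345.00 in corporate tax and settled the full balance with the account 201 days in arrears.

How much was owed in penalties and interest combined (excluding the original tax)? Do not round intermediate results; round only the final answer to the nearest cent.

£893.39

Penalty periods: ⌈201/30⌉ = 7; penalty = 7 × 1.5% × £5,345.00 = £561.23…
Interest: £5,345.00 × ((1 + 0.0003)^201 − 1) = £5,345.00 × 0.06214554… = £332.1679…
Penalties + interest = £561.2250 + £332.1679… = £893.39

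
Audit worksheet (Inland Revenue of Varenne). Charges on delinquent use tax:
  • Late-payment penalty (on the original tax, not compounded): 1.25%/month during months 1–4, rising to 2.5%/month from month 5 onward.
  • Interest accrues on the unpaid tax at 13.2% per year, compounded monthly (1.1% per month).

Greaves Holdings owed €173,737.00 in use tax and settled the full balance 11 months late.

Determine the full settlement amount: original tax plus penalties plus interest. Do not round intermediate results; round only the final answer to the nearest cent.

€235,045.23

Penalty, months 1–4: 4 × 1.25% × €173,737.00 = €8,686.85
Penalty, months 5–11: 7 × 2.5% × €173,737.00 = €30,403.98…
Interest: €173,737.00 × ((1 + 0.011)^11 − 1) = €173,737.00 × 0.1278795… = €22,217.4045…
Total = €173,737.00 + €39,090.8250 + €22,217.4045… = €235,045.23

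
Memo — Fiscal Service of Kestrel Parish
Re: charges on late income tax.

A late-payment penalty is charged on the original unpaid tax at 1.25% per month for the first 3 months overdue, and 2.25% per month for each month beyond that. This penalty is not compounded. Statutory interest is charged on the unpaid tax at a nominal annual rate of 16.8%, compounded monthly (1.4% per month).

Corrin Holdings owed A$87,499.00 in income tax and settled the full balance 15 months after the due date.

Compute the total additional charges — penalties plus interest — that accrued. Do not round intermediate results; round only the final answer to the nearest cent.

A$47,195.44

Penalty, months 1–3: 3 × 1.25% × A$87,499.00 = A$3,281.21…
Penalty, months 4–15: 12 × 2.25% × A$87,499.00 = A$23,624.73
Interest: A$87,499.00 × ((1 + 0.014)^15 − 1) = A$87,499.00 × 0.2318826… = A$20,289.4966…
Penalties + interest = A$26,905.9425 + A$20,289.4966… = A$47,195.44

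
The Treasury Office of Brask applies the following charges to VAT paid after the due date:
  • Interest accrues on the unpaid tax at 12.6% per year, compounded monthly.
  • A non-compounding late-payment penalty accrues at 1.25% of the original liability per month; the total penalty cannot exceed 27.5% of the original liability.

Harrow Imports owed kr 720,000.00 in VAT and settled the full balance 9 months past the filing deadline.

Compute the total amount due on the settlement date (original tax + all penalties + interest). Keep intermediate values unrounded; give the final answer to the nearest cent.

Penalty: 9 × 1.25% × kr 720,000.00 = kr 81,000.00 (below the 27.5% cap of kr 198,000.00)
Interest (12.6%/yr ÷ 12 = 1.05%/month): kr 720,000.00 × ((1 + 0.0105)^9 − 1) = kr 70,968.8075…
Total = kr 720,000.00 + kr 81,000.0000 + kr 70,968.8075… = kr 871,968.81

kr 871,968.81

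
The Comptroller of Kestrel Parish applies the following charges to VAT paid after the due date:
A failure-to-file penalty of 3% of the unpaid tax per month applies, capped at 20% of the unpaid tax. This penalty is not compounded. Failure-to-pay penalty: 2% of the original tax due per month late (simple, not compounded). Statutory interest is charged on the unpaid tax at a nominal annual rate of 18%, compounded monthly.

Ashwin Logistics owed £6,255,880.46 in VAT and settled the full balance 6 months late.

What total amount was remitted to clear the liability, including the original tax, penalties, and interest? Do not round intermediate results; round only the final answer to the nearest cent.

Failure-to-file: 6 × 3% × £6,255,880.46 = £1,126,058.48… (under the 20% cap)
Failure-to-pay penalty = 2% × £6,255,880.46 × 6 mo = £750,705.66…
Interest (18%/yr ÷ 12 = 1.5%/month): £6,255,880.46 × ((1 + 0.015)^6 − 1) = £584,569.8890…
Total = £6,255,880.46 + £1,876,764.1380 + £584,569.8890… = £8,717,214.49

£8,717,214.49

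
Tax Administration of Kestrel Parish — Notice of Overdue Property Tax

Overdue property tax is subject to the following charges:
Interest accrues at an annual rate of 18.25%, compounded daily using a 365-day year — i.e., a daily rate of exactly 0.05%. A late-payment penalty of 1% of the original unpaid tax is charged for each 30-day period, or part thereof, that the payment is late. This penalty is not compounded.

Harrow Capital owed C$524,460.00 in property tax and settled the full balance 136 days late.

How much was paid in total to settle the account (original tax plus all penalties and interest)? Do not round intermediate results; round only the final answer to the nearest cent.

C$587,577.25

Penalty periods: ⌈136/30⌉ = 5; penalty = 5 × 1% × C$524,460.00 = C$26,223.00
Interest: C$524,460.00 × ((1 + 0.0005)^136 − 1) = C$524,460.00 × 0.07034712… = C$36,894.2498…
Total = C$524,460.00 + C$26,223.0000 + C$36,894.2498… = C$587,577.25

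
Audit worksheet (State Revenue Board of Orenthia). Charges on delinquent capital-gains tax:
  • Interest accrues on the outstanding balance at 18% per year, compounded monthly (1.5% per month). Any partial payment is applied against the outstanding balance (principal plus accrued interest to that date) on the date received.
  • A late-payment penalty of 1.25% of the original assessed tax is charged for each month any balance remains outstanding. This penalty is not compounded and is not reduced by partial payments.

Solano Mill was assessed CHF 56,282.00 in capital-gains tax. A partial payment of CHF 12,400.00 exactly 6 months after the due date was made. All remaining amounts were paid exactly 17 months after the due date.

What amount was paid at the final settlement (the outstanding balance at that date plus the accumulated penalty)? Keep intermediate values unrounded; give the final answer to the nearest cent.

Balance at month 6: CHF 56,282.0000 × (1 + 0.015)^6 = CHF 61,541.1738…
After CHF 12,400.00 payment: CHF 61,541.1738… − CHF 12,400.00 = CHF 49,141.1738…
Balance at month 17: CHF 49,141.1738… × (1 + 0.015)^11 = CHF 57,885.7934…
Penalty: 17 × 1.25% × CHF 56,282.00 = CHF 11,959.93…
Final settlement = outstanding balance + penalty = CHF 57,885.7934… + CHF 11,959.93… = CHF 69,845.72

CHF 69,845.72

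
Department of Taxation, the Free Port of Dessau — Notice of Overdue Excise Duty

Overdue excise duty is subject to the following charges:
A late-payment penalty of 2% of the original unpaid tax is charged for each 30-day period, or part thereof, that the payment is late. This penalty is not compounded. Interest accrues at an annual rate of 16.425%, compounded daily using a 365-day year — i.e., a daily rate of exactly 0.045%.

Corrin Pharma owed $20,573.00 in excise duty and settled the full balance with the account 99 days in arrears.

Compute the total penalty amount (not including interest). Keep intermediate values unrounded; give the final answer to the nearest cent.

Penalty periods: ⌈99/30⌉ = 4; penalty = 4 × 2% × $20,573.00 = $1,645.84

$1,645.84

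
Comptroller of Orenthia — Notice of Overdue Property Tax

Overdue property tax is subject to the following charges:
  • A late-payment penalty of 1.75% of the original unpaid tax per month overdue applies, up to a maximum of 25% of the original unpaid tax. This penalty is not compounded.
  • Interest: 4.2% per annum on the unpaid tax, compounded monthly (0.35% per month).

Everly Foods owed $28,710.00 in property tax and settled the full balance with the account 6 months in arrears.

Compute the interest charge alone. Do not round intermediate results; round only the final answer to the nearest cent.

Interest: $28,710.00 × ((1 + 0.0035)^6 − 1) = $28,710.00 × 0.0211846… = $608.2101…

$608.21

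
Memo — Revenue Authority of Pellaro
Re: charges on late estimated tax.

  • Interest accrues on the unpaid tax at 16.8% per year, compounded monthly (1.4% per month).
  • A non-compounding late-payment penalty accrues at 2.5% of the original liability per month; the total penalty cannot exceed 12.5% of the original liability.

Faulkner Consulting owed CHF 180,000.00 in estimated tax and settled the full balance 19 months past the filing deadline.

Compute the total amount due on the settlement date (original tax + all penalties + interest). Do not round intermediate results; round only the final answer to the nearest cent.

Penalty (uncapped): 19 × 2.5% × CHF 180,000.00 = CHF 85,500.00; cap = 12.5% × CHF 180,000.00 = CHF 22,500.00 → penalty = CHF 22,500.00
Interest: CHF 180,000.00 × ((1 + 0.014)^19 − 1) = CHF 180,000.00 × 0.3023303… = CHF 54,419.4540…
Total = CHF 180,000.00 + CHF 22,500.0000 + CHF 54,419.4540… = CHF 256,919.45

CHF 256,919.45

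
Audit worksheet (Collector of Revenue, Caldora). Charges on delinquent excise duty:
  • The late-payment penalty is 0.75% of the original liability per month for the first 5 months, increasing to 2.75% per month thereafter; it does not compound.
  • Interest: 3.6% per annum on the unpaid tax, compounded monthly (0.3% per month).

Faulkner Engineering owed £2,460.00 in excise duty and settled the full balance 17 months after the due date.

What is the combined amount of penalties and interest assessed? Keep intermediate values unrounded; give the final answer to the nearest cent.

Penalty, months 1–5: 5 × 0.75% × £2,460.00 = £92.25
Penalty, months 6–17: 12 × 2.75% × £2,460.00 = £811.80
Interest: £2,460.00 × ((1 + 0.003)^17 − 1) = £2,460.00 × 0.0522426… = £128.5167…
Penalties + interest = £904.0500 + £128.5167… = £1,032.57

£1,032.57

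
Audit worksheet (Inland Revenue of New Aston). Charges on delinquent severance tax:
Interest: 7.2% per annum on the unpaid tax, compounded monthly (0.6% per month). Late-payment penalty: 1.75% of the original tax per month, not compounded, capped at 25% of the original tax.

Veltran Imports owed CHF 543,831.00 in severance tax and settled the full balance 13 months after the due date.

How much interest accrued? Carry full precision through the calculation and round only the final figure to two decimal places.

CHF 43,980.00

Interest: CHF 543,831.00 × ((1 + 0.006)^13 − 1) = CHF 543,831.00 × 0.0808707… = CHF 43,980.0006…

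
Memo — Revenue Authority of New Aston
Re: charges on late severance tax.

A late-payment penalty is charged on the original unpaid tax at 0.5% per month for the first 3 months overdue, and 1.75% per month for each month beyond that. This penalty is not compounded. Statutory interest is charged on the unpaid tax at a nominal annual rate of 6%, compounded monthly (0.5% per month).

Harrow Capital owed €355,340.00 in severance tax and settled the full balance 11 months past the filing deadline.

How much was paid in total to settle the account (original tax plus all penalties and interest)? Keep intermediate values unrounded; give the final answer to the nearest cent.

€430,457.40

Penalty, months 1–3: 3 × 0.5% × €355,340.00 = €5,330.10
Penalty, months 4–11: 8 × 1.75% × €355,340.00 = €49,747.60
Interest: €355,340.00 × ((1 + 0.005)^11 − 1) = €355,340.00 × 0.0563958… = €20,039.6952…
Total = €355,340.00 + €55,077.7000 + €20,039.6952… = €430,457.40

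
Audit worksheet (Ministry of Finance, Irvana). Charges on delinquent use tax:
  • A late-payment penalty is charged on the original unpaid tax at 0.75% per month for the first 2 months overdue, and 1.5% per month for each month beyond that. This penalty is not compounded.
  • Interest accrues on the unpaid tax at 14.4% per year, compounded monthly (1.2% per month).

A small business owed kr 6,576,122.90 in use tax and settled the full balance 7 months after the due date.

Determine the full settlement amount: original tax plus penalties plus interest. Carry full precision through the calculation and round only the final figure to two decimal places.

Penalty, months 1–2: 2 × 0.75% × kr 6,576,122.90 = kr 98,641.84…
Penalty, months 3–7: 5 × 1.5% × kr 6,576,122.90 = kr 493,209.22…
Interest: kr 6,576,122.90 × ((1 + 0.012)^7 − 1) = kr 6,576,122.90 × 0.0870852… = kr 572,683.0504…
Total = kr 6,576,122.90 + kr 591,851.0610 + kr 572,683.0504… = kr 7,740,657.01

kr 7,740,657.01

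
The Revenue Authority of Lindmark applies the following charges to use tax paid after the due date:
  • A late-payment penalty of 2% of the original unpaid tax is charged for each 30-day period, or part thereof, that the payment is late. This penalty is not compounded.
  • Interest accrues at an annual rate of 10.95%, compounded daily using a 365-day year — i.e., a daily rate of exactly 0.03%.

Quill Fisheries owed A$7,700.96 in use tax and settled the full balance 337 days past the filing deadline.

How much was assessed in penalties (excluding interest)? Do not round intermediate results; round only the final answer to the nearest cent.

Penalty periods: ⌈337/30⌉ = 12; penalty = 12 × 2% × A$7,700.96 = A$1,848.23…

A$1,848.23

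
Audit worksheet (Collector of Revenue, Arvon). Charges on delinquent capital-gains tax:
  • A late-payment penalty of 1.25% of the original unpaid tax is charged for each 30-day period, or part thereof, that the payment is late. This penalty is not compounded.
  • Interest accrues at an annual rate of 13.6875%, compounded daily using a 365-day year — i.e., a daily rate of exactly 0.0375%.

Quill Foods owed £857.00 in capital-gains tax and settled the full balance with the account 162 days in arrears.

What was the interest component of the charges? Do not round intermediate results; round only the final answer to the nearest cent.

£53.67

Interest: £857.00 × ((1 + 0.000375)^162 − 1) = £857.00 × 0.06262112… = £53.6663…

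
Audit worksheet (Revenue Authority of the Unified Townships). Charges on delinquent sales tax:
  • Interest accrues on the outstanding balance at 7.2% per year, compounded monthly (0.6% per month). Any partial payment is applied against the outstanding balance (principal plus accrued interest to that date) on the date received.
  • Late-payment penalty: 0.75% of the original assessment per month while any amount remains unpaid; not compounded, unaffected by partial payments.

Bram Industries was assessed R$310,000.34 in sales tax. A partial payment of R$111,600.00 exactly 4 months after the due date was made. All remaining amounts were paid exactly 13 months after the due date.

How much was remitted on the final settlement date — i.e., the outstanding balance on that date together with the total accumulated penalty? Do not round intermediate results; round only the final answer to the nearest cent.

R$247,522.24

Balance at month 4: R$310,000.3400 × (1 + 0.006)^4 = R$317,507.5765…
After R$111,600.00 payment: R$317,507.5765… − R$111,600.00 = R$205,907.5765…
Balance at month 13: R$205,907.5765… × (1 + 0.006)^9 = R$217,297.2116…
Penalty: 13 × 0.75% × R$310,000.34 = R$30,225.03…
Final settlement = outstanding balance + penalty = R$217,297.2116… + R$30,225.03… = R$247,522.24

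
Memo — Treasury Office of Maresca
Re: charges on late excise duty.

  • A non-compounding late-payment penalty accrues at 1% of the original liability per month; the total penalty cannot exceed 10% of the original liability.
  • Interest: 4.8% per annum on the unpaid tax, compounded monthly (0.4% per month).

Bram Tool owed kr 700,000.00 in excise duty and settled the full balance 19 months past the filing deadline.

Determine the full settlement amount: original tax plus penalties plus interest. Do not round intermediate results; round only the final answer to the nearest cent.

Penalty (uncapped): 19 × 1% × kr 700,000.00 = kr 133,000.00; cap = 10% × kr 700,000.00 = kr 70,000.00 → penalty = kr 70,000.00
Interest: kr 700,000.00 × ((1 + 0.004)^19 − 1) = kr 700,000.00 × 0.0787990… = kr 55,159.3142…
Total = kr 700,000.00 + kr 70,000.0000 + kr 55,159.3142… = kr 825,159.31

kr 825,159.31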